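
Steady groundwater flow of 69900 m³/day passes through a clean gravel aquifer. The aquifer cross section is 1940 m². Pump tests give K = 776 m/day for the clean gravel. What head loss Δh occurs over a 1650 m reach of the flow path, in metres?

76.6

From Q = K·A·i, i = Q / (K·A) = 69900 / (776.0 × 1940) = 0.04643.
Head loss Δh = i · L = 0.04643 × 1650 = 76.61 m.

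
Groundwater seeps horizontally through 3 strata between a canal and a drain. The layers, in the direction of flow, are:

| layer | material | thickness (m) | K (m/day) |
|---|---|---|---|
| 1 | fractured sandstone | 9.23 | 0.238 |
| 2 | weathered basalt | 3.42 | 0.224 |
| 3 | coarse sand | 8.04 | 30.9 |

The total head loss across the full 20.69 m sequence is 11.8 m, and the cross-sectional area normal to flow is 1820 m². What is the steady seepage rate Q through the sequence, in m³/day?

395

Flow is perpendicular to layering, so the layers act in series and the equivalent K is the thickness-weighted harmonic mean.
Total thickness L = 9.23 + 3.42 + 8.04 = 20.69 m.
Σ(b_i/K_i) = 9.23/0.238 + 3.42/0.224 + 8.04/30.9 = 54.31 d.
K_eq = L / Σ(b_i/K_i) = 20.69 / 54.31 = 0.3810 m/day.
Q = K_eq · A · (Δh/L) = 0.3810 × 1820 × (11.8/20.69) = 395.4 m³/day.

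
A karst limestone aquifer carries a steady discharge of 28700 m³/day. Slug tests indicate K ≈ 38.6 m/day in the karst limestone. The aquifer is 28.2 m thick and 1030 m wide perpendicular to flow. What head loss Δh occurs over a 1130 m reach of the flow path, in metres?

28.9

Cross-sectional area A = 1030 × 28.2 = 29046 m².
From Q = K·A·i, i = Q / (K·A) = 28700 / (38.60 × 29046) = 0.02560.
Head loss Δh = i · L = 0.02560 × 1130 = 28.93 m.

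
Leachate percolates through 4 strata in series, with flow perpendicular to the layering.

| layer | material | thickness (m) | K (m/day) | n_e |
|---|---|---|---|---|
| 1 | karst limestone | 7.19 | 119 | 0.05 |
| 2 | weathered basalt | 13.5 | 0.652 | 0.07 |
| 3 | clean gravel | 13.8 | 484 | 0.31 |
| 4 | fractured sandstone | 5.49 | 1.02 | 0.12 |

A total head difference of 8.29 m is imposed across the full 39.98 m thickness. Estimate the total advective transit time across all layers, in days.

19.7

With flow normal to the layers, continuity requires the same specific discharge q through every layer.
Σ(b_i/K_i) = 7.19/119 + 13.5/0.652 + 13.8/484 + 5.49/1.02 = 26.18 d.
q = Δh / Σ(b_i/K_i) = 8.29 / 26.18 = 0.3167 m/day.
In each layer the seepage velocity is v_i = q/n_i, so the layer transit time is t_i = b_i·n_i / q:
  layer 1 (karst limestone): t_1 = 7.19 × 0.05 / 0.3167 = 1.135 d
  layer 2 (weathered basalt): t_2 = 13.5 × 0.07 / 0.3167 = 2.984 d
  layer 3 (clean gravel): t_3 = 13.8 × 0.31 / 0.3167 = 13.51 d
  layer 4 (fractured sandstone): t_4 = 5.49 × 0.12 / 0.3167 = 2.080 d
Total t = Σ t_i = 19.71 days.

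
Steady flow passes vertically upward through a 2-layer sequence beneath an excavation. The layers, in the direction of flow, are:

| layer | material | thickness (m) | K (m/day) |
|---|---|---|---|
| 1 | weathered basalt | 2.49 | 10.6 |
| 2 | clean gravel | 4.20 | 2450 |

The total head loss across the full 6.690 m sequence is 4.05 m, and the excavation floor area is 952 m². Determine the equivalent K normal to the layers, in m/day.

Flow is perpendicular to layering, so the layers act in series and the equivalent K is the thickness-weighted harmonic mean.
Total thickness L = 2.49 + 4.20 = 6.690 m.
Σ(b_i/K_i) = 2.49/10.6 + 4.20/2450 = 0.2366 d.
K_eq = L / Σ(b_i/K_i) = 6.690 / 0.2366 = 28.27 m/day.

28.3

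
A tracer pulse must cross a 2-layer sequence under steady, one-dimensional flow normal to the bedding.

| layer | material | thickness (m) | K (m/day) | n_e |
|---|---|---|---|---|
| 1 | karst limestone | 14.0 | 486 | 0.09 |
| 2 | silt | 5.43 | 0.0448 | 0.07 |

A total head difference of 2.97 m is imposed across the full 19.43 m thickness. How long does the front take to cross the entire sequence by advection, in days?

With flow normal to the layers, continuity requires the same specific discharge q through every layer.
Σ(b_i/K_i) = 14.0/486 + 5.43/0.0448 = 121.2 d.
q = Δh / Σ(b_i/K_i) = 2.97 / 121.2 = 0.02450 m/day.
In each layer the seepage velocity is v_i = q/n_i, so the layer transit time is t_i = b_i·n_i / q:
  layer 1 (karst limestone): t_1 = 14.0 × 0.09 / 0.02450 = 51.43 d
  layer 2 (silt): t_2 = 5.43 × 0.07 / 0.02450 = 15.52 d
Total t = Σ t_i = 66.95 days.

66.9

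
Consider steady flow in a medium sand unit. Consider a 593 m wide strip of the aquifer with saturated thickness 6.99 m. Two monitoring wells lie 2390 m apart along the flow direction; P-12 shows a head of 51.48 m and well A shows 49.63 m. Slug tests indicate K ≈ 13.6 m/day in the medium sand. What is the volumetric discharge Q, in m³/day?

Cross-sectional area A = 593 × 6.99 = 4145 m².
Hydraulic gradient i = (51.48 − 49.63) / 2390 = 1.85 / 2390 = 0.0007741.
Darcy's law: Q = K · A · i = 13.60 × 4145 × 0.0007741 = 43.64 m³/day.

43.6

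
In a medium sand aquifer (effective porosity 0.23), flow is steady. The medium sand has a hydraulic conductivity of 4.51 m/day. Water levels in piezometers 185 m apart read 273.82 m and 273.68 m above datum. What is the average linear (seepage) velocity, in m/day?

0.0148

Hydraulic gradient i = (273.82 − 273.68) / 185 = 0.14 / 185 = 0.0007568.
Darcy flux q = K · i = 4.510 × 0.0007568 = 0.003413 m/day.
Seepage velocity v = q / n_e = 0.003413 / 0.23 = 0.01484 m/day.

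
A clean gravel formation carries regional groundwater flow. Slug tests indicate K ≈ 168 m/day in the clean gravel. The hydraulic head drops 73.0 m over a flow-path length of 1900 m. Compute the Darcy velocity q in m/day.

Hydraulic gradient i = Δh / L = 73.0 / 1900 = 0.03842.
Specific discharge q = K · i = 168.0 × 0.03842 = 6.455 m/day.

6.45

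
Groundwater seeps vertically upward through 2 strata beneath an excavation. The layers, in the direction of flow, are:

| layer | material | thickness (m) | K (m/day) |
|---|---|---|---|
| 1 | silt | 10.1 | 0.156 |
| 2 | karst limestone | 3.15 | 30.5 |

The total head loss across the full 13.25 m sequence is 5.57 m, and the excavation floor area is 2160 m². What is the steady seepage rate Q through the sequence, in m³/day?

Flow is perpendicular to layering, so the layers act in series and the equivalent K is the thickness-weighted harmonic mean.
Total thickness L = 10.1 + 3.15 = 13.25 m.
Σ(b_i/K_i) = 10.1/0.156 + 3.15/30.5 = 64.85 d.
K_eq = L / Σ(b_i/K_i) = 13.25 / 64.85 = 0.2043 m/day.
Q = K_eq · A · (Δh/L) = 0.2043 × 2160 × (5.57/13.25) = 185.5 m³/day.

186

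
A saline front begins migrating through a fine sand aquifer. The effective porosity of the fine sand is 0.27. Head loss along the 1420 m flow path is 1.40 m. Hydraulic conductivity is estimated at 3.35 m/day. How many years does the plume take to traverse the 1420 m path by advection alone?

Hydraulic gradient i = Δh / L = 1.40 / 1420 = 0.0009859.
Darcy flux q = K · i = 3.350 × 0.0009859 = 0.003303 m/day.
Seepage velocity v = q / n_e = 0.003303 / 0.27 = 0.01223 m/day.
Travel time t = L / v = 1420 / 0.01223 = 1.161e+05 days = 317.8 years.

318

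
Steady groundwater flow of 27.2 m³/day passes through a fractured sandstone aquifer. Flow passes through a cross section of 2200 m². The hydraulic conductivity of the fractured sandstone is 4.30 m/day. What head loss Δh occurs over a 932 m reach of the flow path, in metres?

2.68

From Q = K·A·i, i = Q / (K·A) = 27.2 / (4.300 × 2200) = 0.002875.
Head loss Δh = i · L = 0.002875 × 932 = 2.680 m.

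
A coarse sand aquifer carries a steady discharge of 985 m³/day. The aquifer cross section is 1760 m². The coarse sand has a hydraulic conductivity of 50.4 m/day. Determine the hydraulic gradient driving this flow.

0.0111

From Q = K·A·i, i = Q / (K·A) = 985 / (50.40 × 1760) = 0.01110.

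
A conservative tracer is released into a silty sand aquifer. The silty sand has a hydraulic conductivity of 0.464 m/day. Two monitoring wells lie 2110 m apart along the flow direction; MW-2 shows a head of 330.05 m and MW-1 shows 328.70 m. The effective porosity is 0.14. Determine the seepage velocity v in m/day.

0.00212

Hydraulic gradient i = (330.05 − 328.70) / 2110 = 1.35 / 2110 = 0.0006398.
Darcy flux q = K · i = 0.4640 × 0.0006398 = 0.0002969 m/day.
Seepage velocity v = q / n_e = 0.0002969 / 0.14 = 0.002121 m/day.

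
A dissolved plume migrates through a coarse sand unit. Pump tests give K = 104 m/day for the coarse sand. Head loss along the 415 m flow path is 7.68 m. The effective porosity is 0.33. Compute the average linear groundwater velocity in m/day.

Hydraulic gradient i = Δh / L = 7.68 / 415 = 0.01851.
Darcy flux q = K · i = 104.0 × 0.01851 = 1.925 m/day.
Seepage velocity v = q / n_e = 1.925 / 0.33 = 5.832 m/day.

5.83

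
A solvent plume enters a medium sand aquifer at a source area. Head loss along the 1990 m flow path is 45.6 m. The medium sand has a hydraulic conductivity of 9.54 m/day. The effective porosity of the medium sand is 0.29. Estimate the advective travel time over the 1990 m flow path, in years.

Hydraulic gradient i = Δh / L = 45.6 / 1990 = 0.02291.
Darcy flux q = K · i = 9.540 × 0.02291 = 0.2186 m/day.
Seepage velocity v = q / n_e = 0.2186 / 0.29 = 0.7538 m/day.
Travel time t = L / v = 1990 / 0.7538 = 2640 days = 7.228 years.

7.23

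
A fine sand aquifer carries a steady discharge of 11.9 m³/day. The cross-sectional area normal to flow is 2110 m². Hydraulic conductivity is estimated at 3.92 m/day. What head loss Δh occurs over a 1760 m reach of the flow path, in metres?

From Q = K·A·i, i = Q / (K·A) = 11.9 / (3.920 × 2110) = 0.001439.
Head loss Δh = i · L = 0.001439 × 1760 = 2.532 m.

2.53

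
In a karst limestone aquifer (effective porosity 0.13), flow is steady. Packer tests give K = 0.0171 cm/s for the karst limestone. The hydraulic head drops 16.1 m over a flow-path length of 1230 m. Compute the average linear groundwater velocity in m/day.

Convert K: 0.0171 cm/s × 864 = 14.77 m/day.
Hydraulic gradient i = Δh / L = 16.1 / 1230 = 0.01309.
Darcy flux q = K · i = 14.77 × 0.01309 = 0.1934 m/day.
Seepage velocity v = q / n_e = 0.1934 / 0.13 = 1.488 m/day.

1.49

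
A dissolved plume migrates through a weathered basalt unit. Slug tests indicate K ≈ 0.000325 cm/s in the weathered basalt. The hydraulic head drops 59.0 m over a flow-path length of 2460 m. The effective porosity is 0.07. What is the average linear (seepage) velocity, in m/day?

Convert K: 0.000325 cm/s × 864 = 0.2808 m/day.
Hydraulic gradient i = Δh / L = 59.0 / 2460 = 0.02398.
Darcy flux q = K · i = 0.2808 × 0.02398 = 0.006735 m/day.
Seepage velocity v = q / n_e = 0.006735 / 0.07 = 0.09621 m/day.

0.0962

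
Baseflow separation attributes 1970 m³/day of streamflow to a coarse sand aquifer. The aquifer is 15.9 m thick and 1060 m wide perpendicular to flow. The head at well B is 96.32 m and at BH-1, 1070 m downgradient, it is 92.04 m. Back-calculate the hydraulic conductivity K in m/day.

29.2

Cross-sectional area A = 1060 × 15.9 = 16854 m².
Hydraulic gradient i = (96.32 − 92.04) / 1070 = 4.28 / 1070 = 0.004000.
From Q = K·A·i, K = Q / (A·i) = 1970 / (16854 × 0.004000) = 29.22 m/day.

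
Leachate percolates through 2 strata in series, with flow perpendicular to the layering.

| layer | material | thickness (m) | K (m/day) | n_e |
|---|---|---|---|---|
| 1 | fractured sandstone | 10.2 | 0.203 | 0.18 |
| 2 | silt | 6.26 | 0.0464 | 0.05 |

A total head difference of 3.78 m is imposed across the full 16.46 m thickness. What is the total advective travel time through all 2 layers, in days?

105

With flow normal to the layers, continuity requires the same specific discharge q through every layer.
Σ(b_i/K_i) = 10.2/0.203 + 6.26/0.0464 = 185.2 d.
q = Δh / Σ(b_i/K_i) = 3.78 / 185.2 = 0.02041 m/day.
In each layer the seepage velocity is v_i = q/n_i, so the layer transit time is t_i = b_i·n_i / q:
  layer 1 (fractured sandstone): t_1 = 10.2 × 0.18 / 0.02041 = 89.93 d
  layer 2 (silt): t_2 = 6.26 × 0.05 / 0.02041 = 15.33 d
Total t = Σ t_i = 105.3 days.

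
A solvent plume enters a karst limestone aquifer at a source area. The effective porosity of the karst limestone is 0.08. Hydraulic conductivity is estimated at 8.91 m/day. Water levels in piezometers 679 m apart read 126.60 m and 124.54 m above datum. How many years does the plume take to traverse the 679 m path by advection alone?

5.50

Hydraulic gradient i = (126.60 − 124.54) / 679 = 2.06 / 679 = 0.003034.
Darcy flux q = K · i = 8.910 × 0.003034 = 0.02703 m/day.
Seepage velocity v = q / n_e = 0.02703 / 0.08 = 0.3379 m/day.
Travel time t = L / v = 679 / 0.3379 = 2009 days = 5.502 years.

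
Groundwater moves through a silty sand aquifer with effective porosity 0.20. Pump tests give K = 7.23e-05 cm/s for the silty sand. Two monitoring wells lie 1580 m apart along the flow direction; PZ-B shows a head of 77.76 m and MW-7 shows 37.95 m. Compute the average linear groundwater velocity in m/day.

0.00787

Convert K: 7.23e-05 cm/s × 864 = 0.06247 m/day.
Hydraulic gradient i = (77.76 − 37.95) / 1580 = 39.81 / 1580 = 0.02520.
Darcy flux q = K · i = 0.06247 × 0.02520 = 0.001574 m/day.
Seepage velocity v = q / n_e = 0.001574 / 0.20 = 0.007870 m/day.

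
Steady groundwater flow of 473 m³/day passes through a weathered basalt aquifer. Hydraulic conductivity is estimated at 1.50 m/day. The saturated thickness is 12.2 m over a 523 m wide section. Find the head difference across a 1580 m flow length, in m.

Cross-sectional area A = 523 × 12.2 = 6381 m².
From Q = K·A·i, i = Q / (K·A) = 473 / (1.500 × 6381) = 0.04942.
Head loss Δh = i · L = 0.04942 × 1580 = 78.08 m.

78.1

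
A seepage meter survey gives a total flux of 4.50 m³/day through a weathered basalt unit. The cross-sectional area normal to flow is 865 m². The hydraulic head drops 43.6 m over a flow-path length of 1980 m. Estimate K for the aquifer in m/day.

0.236

Hydraulic gradient i = Δh / L = 43.6 / 1980 = 0.02202.
From Q = K·A·i, K = Q / (A·i) = 4.50 / (865.0 × 0.02202) = 0.2363 m/day.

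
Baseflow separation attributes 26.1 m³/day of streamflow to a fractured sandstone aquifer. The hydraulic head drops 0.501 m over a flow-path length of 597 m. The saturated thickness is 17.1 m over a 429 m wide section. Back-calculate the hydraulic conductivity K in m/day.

Cross-sectional area A = 429 × 17.1 = 7336 m².
Hydraulic gradient i = Δh / L = 0.501 / 597 = 0.0008392.
From Q = K·A·i, K = Q / (A·i) = 26.1 / (7336 × 0.0008392) = 4.240 m/day.

4.24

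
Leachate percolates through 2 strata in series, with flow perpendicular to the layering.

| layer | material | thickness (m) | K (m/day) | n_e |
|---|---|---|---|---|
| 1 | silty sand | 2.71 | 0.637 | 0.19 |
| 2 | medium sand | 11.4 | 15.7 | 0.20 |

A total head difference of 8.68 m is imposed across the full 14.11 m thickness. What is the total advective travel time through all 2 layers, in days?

1.60

With flow normal to the layers, continuity requires the same specific discharge q through every layer.
Σ(b_i/K_i) = 2.71/0.637 + 11.4/15.7 = 4.980 d.
q = Δh / Σ(b_i/K_i) = 8.68 / 4.980 = 1.743 m/day.
In each layer the seepage velocity is v_i = q/n_i, so the layer transit time is t_i = b_i·n_i / q:
  layer 1 (silty sand): t_1 = 2.71 × 0.19 / 1.743 = 0.2954 d
  layer 2 (medium sand): t_2 = 11.4 × 0.20 / 1.743 = 1.308 d
Total t = Σ t_i = 1.604 days.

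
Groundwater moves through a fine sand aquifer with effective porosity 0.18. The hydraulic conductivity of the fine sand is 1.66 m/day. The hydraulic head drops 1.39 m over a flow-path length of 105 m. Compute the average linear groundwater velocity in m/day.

0.122

Hydraulic gradient i = Δh / L = 1.39 / 105 = 0.01324.
Darcy flux q = K · i = 1.660 × 0.01324 = 0.02198 m/day.
Seepage velocity v = q / n_e = 0.02198 / 0.18 = 0.1221 m/day.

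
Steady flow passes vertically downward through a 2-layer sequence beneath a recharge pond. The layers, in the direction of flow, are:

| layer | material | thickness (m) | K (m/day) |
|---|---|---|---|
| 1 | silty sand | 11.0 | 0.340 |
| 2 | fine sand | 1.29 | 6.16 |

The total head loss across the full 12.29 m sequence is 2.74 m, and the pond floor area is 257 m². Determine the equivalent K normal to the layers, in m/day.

0.377

Flow is perpendicular to layering, so the layers act in series and the equivalent K is the thickness-weighted harmonic mean.
Total thickness L = 11.0 + 1.29 = 12.29 m.
Σ(b_i/K_i) = 11.0/0.340 + 1.29/6.16 = 32.56 d.
K_eq = L / Σ(b_i/K_i) = 12.29 / 32.56 = 0.3774 m/day.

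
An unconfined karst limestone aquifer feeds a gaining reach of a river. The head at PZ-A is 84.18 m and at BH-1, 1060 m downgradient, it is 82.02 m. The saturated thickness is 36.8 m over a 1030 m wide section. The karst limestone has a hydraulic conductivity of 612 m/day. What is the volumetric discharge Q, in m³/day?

Cross-sectional area A = 1030 × 36.8 = 37904 m².
Hydraulic gradient i = (84.18 − 82.02) / 1060 = 2.16 / 1060 = 0.002038.
Darcy's law: Q = K · A · i = 612.0 × 37904 × 0.002038 = 47270 m³/day.

47300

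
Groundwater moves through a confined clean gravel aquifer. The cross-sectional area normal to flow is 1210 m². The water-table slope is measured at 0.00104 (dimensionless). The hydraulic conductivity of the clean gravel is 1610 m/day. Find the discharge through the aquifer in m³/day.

2030

Hydraulic gradient i = 0.00104.
Darcy's law: Q = K · A · i = 1610 × 1210 × 0.001040 = 2026 m³/day.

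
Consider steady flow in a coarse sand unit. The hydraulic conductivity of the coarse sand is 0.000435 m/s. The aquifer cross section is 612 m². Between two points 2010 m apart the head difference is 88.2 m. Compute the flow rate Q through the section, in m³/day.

Convert K: 0.000435 m/s × 86400 = 37.58 m/day.
Hydraulic gradient i = Δh / L = 88.2 / 2010 = 0.04388.
Darcy's law: Q = K · A · i = 37.58 × 612.0 × 0.04388 = 1009 m³/day.

1010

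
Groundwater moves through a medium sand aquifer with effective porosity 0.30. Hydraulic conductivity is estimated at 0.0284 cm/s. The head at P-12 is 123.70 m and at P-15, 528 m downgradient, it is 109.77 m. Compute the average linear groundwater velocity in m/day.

2.16

Convert K: 0.0284 cm/s × 864 = 24.54 m/day.
Hydraulic gradient i = (123.70 − 109.77) / 528 = 13.93 / 528 = 0.02638.
Darcy flux q = K · i = 24.54 × 0.02638 = 0.6474 m/day.
Seepage velocity v = q / n_e = 0.6474 / 0.30 = 2.158 m/day.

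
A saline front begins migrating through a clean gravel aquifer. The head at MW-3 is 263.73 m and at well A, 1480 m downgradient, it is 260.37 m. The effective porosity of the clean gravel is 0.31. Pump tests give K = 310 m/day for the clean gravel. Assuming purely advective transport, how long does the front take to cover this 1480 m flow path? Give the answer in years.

Hydraulic gradient i = (263.73 − 260.37) / 1480 = 3.36 / 1480 = 0.002270.
Darcy flux q = K · i = 310.0 × 0.002270 = 0.7038 m/day.
Seepage velocity v = q / n_e = 0.7038 / 0.31 = 2.270 m/day.
Travel time t = L / v = 1480 / 2.270 = 651.9 days = 1.785 years.

1.78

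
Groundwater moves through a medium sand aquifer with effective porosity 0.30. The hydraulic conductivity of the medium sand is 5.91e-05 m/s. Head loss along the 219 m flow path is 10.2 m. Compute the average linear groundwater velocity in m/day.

0.793

Convert K: 5.91e-05 m/s × 86400 = 5.106 m/day.
Hydraulic gradient i = Δh / L = 10.2 / 219 = 0.04658.
Darcy flux q = K · i = 5.106 × 0.04658 = 0.2378 m/day.
Seepage velocity v = q / n_e = 0.2378 / 0.30 = 0.7927 m/day.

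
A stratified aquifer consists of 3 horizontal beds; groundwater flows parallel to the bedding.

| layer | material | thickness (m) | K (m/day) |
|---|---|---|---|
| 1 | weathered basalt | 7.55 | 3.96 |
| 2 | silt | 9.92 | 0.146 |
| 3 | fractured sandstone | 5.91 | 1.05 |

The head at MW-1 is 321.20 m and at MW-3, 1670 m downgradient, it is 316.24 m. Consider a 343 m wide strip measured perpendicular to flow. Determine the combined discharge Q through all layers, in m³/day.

38.3

Flow is parallel to layering, so each bed carries its own Darcy discharge and the transmissivities add.
Σ(K_i·b_i) = 3.96×7.55 + 0.146×9.92 + 1.05×5.91 = 37.55 m²/day.
Hydraulic gradient i = (321.20 − 316.24) / 1670 = 4.96 / 1670 = 0.002970.
Q = Σ(K_i·b_i) · W · i = 37.55 × 343 × 0.002970 = 38.26 m³/day.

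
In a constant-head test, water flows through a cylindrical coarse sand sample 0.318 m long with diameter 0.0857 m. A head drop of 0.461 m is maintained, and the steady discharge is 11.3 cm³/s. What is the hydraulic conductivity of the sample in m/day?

117

Cross-sectional area A = π·(d/2)² = π × (0.0857/2)² = 0.005768 m².
Convert discharge: 11.3 cm³/s = 1.130e-05 m³/s.
Darcy's law rearranged: K = Q·L / (A·Δh) = 1.130e-05 × 0.318 / (0.005768 × 0.461) = 0.001351 m/s = 116.8 m/day.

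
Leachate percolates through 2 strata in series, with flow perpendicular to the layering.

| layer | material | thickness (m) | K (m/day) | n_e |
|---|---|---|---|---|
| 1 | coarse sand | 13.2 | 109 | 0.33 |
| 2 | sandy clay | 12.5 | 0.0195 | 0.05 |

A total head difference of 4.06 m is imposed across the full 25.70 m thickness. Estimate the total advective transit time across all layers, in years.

With flow normal to the layers, continuity requires the same specific discharge q through every layer.
Σ(b_i/K_i) = 13.2/109 + 12.5/0.0195 = 641.1 d.
q = Δh / Σ(b_i/K_i) = 4.06 / 641.1 = 0.006332 m/day.
In each layer the seepage velocity is v_i = q/n_i, so the layer transit time is t_i = b_i·n_i / q:
  layer 1 (coarse sand): t_1 = 13.2 × 0.33 / 0.006332 = 687.9 d
  layer 2 (sandy clay): t_2 = 12.5 × 0.05 / 0.006332 = 98.70 d
Total t = Σ t_i = 786.6 days = 2.154 years.

2.15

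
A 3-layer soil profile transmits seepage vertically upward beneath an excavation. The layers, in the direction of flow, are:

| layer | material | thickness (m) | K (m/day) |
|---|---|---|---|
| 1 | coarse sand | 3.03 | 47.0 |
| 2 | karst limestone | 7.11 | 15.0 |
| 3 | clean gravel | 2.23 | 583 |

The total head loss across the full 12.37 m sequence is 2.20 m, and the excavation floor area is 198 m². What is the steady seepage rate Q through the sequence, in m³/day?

803

Flow is perpendicular to layering, so the layers act in series and the equivalent K is the thickness-weighted harmonic mean.
Total thickness L = 3.03 + 7.11 + 2.23 = 12.37 m.
Σ(b_i/K_i) = 3.03/47.0 + 7.11/15.0 + 2.23/583 = 0.5423 d.
K_eq = L / Σ(b_i/K_i) = 12.37 / 0.5423 = 22.81 m/day.
Q = K_eq · A · (Δh/L) = 22.81 × 198 × (2.20/12.37) = 803.3 m³/day.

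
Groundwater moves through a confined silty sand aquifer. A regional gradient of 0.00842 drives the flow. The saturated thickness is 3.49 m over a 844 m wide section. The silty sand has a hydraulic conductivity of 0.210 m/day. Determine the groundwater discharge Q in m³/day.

5.21

Cross-sectional area A = 844 × 3.49 = 2946 m².
Hydraulic gradient i = 0.00842.
Darcy's law: Q = K · A · i = 0.2100 × 2946 × 0.008420 = 5.208 m³/day.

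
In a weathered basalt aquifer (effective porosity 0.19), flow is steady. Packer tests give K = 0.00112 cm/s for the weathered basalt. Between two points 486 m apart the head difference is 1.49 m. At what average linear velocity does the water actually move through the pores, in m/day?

0.0156

Convert K: 0.00112 cm/s × 864 = 0.9677 m/day.
Hydraulic gradient i = Δh / L = 1.49 / 486 = 0.003066.
Darcy flux q = K · i = 0.9677 × 0.003066 = 0.002967 m/day.
Seepage velocity v = q / n_e = 0.002967 / 0.19 = 0.01561 m/day.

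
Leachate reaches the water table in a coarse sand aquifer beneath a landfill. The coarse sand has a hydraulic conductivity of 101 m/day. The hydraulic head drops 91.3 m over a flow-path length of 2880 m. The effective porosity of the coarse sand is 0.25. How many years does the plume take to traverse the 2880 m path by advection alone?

0.616

Hydraulic gradient i = Δh / L = 91.3 / 2880 = 0.03170.
Darcy flux q = K · i = 101.0 × 0.03170 = 3.202 m/day.
Seepage velocity v = q / n_e = 3.202 / 0.25 = 12.81 m/day.
Travel time t = L / v = 2880 / 12.81 = 224.9 days = 0.6157 years.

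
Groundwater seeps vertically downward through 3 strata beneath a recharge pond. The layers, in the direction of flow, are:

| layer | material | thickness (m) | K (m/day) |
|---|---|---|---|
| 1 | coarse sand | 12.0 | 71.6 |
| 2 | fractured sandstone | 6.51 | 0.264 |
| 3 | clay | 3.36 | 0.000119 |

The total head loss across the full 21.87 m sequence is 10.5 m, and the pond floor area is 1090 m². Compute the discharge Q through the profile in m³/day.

0.405

Flow is perpendicular to layering, so the layers act in series and the equivalent K is the thickness-weighted harmonic mean.
Total thickness L = 12.0 + 6.51 + 3.36 = 21.87 m.
Σ(b_i/K_i) = 12.0/71.6 + 6.51/0.264 + 3.36/0.000119 = 28260 d.
K_eq = L / Σ(b_i/K_i) = 21.87 / 28260 = 0.0007739 m/day.
Q = K_eq · A · (Δh/L) = 0.0007739 × 1090 × (10.5/21.87) = 0.4050 m³/day.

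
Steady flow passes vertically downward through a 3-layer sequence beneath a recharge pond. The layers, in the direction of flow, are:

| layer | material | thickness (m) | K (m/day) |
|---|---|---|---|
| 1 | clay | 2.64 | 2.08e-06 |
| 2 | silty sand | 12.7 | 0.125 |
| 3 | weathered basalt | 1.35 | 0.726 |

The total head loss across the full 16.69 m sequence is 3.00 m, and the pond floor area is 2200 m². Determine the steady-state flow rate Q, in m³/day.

0.00520

Flow is perpendicular to layering, so the layers act in series and the equivalent K is the thickness-weighted harmonic mean.
Total thickness L = 2.64 + 12.7 + 1.35 = 16.69 m.
Σ(b_i/K_i) = 2.64/2.08e-06 + 12.7/0.125 + 1.35/0.726 = 1.269e+06 d.
K_eq = L / Σ(b_i/K_i) = 16.69 / 1.269e+06 = 1.315e-05 m/day.
Q = K_eq · A · (Δh/L) = 1.315e-05 × 2200 × (3.00/16.69) = 0.005200 m³/day.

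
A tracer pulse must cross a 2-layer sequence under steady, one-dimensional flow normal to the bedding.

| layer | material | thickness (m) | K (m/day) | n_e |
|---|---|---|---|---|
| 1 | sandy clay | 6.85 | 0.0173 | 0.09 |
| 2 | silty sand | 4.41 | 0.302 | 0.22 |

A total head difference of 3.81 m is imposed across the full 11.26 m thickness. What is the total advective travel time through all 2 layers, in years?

0.468

With flow normal to the layers, continuity requires the same specific discharge q through every layer.
Σ(b_i/K_i) = 6.85/0.0173 + 4.41/0.302 = 410.6 d.
q = Δh / Σ(b_i/K_i) = 3.81 / 410.6 = 0.009280 m/day.
In each layer the seepage velocity is v_i = q/n_i, so the layer transit time is t_i = b_i·n_i / q:
  layer 1 (sandy clay): t_1 = 6.85 × 0.09 / 0.009280 = 66.43 d
  layer 2 (silty sand): t_2 = 4.41 × 0.22 / 0.009280 = 104.5 d
Total t = Σ t_i = 171.0 days = 0.4681 years.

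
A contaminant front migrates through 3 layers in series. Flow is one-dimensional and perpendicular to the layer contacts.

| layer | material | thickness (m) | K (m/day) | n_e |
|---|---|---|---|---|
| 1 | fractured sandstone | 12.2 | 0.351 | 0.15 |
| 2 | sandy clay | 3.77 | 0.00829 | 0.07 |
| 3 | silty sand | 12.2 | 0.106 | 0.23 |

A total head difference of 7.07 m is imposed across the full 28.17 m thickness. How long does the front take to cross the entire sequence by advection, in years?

With flow normal to the layers, continuity requires the same specific discharge q through every layer.
Σ(b_i/K_i) = 12.2/0.351 + 3.77/0.00829 + 12.2/0.106 = 604.6 d.
q = Δh / Σ(b_i/K_i) = 7.07 / 604.6 = 0.01169 m/day.
In each layer the seepage velocity is v_i = q/n_i, so the layer transit time is t_i = b_i·n_i / q:
  layer 1 (fractured sandstone): t_1 = 12.2 × 0.15 / 0.01169 = 156.5 d
  layer 2 (sandy clay): t_2 = 3.77 × 0.07 / 0.01169 = 22.57 d
  layer 3 (silty sand): t_3 = 12.2 × 0.23 / 0.01169 = 240.0 d
Total t = Σ t_i = 419.0 days = 1.147 years.

1.15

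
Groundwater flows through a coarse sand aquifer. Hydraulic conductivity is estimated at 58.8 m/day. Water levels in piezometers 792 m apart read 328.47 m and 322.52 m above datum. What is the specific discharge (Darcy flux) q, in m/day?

0.442

Hydraulic gradient i = (328.47 − 322.52) / 792 = 5.95 / 792 = 0.007513.
Specific discharge q = K · i = 58.80 × 0.007513 = 0.4417 m/day.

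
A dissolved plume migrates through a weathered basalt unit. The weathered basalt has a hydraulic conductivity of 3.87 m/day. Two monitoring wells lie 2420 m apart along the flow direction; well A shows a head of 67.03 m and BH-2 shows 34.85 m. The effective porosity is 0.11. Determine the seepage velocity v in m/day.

Hydraulic gradient i = (67.03 − 34.85) / 2420 = 32.18 / 2420 = 0.01330.
Darcy flux q = K · i = 3.870 × 0.01330 = 0.05146 m/day.
Seepage velocity v = q / n_e = 0.05146 / 0.11 = 0.4678 m/day.

0.468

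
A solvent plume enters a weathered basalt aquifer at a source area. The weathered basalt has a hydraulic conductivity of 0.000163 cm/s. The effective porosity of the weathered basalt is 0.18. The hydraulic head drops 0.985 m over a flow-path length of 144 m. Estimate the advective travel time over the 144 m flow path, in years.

73.7

Convert K: 0.000163 cm/s × 864 = 0.1408 m/day.
Hydraulic gradient i = Δh / L = 0.985 / 144 = 0.006840.
Darcy flux q = K · i = 0.1408 × 0.006840 = 0.0009633 m/day.
Seepage velocity v = q / n_e = 0.0009633 / 0.18 = 0.005352 m/day.
Travel time t = L / v = 144 / 0.005352 = 26907 days = 73.67 years.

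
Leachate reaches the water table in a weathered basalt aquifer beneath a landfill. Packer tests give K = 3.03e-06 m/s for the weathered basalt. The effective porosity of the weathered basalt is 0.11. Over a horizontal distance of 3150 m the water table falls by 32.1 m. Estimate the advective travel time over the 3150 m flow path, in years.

Convert K: 3.03e-06 m/s × 86400 = 0.2618 m/day.
Hydraulic gradient i = Δh / L = 32.1 / 3150 = 0.01019.
Darcy flux q = K · i = 0.2618 × 0.01019 = 0.002668 m/day.
Seepage velocity v = q / n_e = 0.002668 / 0.11 = 0.02425 m/day.
Travel time t = L / v = 3150 / 0.02425 = 1.299e+05 days = 355.6 years.

356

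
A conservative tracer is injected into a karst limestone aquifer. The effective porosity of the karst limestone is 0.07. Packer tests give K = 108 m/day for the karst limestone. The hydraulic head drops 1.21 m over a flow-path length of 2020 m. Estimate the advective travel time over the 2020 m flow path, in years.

Hydraulic gradient i = Δh / L = 1.21 / 2020 = 0.0005990.
Darcy flux q = K · i = 108.0 × 0.0005990 = 0.06469 m/day.
Seepage velocity v = q / n_e = 0.06469 / 0.07 = 0.9242 m/day.
Travel time t = L / v = 2020 / 0.9242 = 2186 days = 5.984 years.

5.98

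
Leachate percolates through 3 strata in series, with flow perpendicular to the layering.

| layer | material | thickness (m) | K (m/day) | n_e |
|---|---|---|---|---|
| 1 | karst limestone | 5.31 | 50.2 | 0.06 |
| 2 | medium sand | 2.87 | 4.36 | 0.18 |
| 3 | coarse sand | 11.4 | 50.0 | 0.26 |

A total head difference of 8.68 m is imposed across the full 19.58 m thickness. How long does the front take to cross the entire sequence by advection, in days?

0.434

With flow normal to the layers, continuity requires the same specific discharge q through every layer.
Σ(b_i/K_i) = 5.31/50.2 + 2.87/4.36 + 11.4/50.0 = 0.9920 d.
q = Δh / Σ(b_i/K_i) = 8.68 / 0.9920 = 8.750 m/day.
In each layer the seepage velocity is v_i = q/n_i, so the layer transit time is t_i = b_i·n_i / q:
  layer 1 (karst limestone): t_1 = 5.31 × 0.06 / 8.750 = 0.03641 d
  layer 2 (medium sand): t_2 = 2.87 × 0.18 / 8.750 = 0.05904 d
  layer 3 (coarse sand): t_3 = 11.4 × 0.26 / 8.750 = 0.3388 d
Total t = Σ t_i = 0.4342 days.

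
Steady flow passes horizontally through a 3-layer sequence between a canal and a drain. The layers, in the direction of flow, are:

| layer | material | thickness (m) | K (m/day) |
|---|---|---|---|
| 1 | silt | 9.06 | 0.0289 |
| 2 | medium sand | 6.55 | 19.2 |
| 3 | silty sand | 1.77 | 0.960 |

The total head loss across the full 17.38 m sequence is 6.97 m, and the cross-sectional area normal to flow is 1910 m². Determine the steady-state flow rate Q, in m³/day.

Flow is perpendicular to layering, so the layers act in series and the equivalent K is the thickness-weighted harmonic mean.
Total thickness L = 9.06 + 6.55 + 1.77 = 17.38 m.
Σ(b_i/K_i) = 9.06/0.0289 + 6.55/19.2 + 1.77/0.960 = 315.7 d.
K_eq = L / Σ(b_i/K_i) = 17.38 / 315.7 = 0.05506 m/day.
Q = K_eq · A · (Δh/L) = 0.05506 × 1910 × (6.97/17.38) = 42.17 m³/day.

42.2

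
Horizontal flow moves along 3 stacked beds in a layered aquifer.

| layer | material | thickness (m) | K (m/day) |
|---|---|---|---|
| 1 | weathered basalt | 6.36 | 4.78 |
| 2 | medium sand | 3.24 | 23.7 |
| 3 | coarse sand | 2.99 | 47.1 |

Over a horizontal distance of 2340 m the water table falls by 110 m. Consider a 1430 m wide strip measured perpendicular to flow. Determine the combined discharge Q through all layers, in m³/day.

Flow is parallel to layering, so each bed carries its own Darcy discharge and the transmissivities add.
Σ(K_i·b_i) = 4.78×6.36 + 23.7×3.24 + 47.1×2.99 = 248.0 m²/day.
Hydraulic gradient i = Δh / L = 110 / 2340 = 0.04701.
Q = Σ(K_i·b_i) · W · i = 248.0 × 1430 × 0.04701 = 16672 m³/day.

16700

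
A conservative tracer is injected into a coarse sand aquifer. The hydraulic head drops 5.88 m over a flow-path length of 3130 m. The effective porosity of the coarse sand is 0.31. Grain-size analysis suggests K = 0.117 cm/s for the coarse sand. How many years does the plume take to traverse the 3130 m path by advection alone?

Convert K: 0.117 cm/s × 864 = 101.1 m/day.
Hydraulic gradient i = Δh / L = 5.88 / 3130 = 0.001879.
Darcy flux q = K · i = 101.1 × 0.001879 = 0.1899 m/day.
Seepage velocity v = q / n_e = 0.1899 / 0.31 = 0.6126 m/day.
Travel time t = L / v = 3130 / 0.6126 = 5109 days = 13.99 years.

14.0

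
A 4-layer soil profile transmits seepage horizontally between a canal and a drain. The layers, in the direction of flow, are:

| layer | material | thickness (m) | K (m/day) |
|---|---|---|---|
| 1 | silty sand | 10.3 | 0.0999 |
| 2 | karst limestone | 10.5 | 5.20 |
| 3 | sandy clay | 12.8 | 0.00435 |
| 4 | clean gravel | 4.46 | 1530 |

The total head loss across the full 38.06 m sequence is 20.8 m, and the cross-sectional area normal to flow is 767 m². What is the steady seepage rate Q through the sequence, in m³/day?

Flow is perpendicular to layering, so the layers act in series and the equivalent K is the thickness-weighted harmonic mean.
Total thickness L = 10.3 + 10.5 + 12.8 + 4.46 = 38.06 m.
Σ(b_i/K_i) = 10.3/0.0999 + 10.5/5.20 + 12.8/0.00435 + 4.46/1530 = 3048 d.
K_eq = L / Σ(b_i/K_i) = 38.06 / 3048 = 0.01249 m/day.
Q = K_eq · A · (Δh/L) = 0.01249 × 767 × (20.8/38.06) = 5.235 m³/day.

5.23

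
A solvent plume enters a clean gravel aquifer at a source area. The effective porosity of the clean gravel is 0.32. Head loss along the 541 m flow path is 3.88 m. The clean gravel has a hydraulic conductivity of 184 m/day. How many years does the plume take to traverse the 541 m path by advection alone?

0.359

Hydraulic gradient i = Δh / L = 3.88 / 541 = 0.007172.
Darcy flux q = K · i = 184.0 × 0.007172 = 1.320 m/day.
Seepage velocity v = q / n_e = 1.320 / 0.32 = 4.124 m/day.
Travel time t = L / v = 541 / 4.124 = 131.2 days = 0.3592 years.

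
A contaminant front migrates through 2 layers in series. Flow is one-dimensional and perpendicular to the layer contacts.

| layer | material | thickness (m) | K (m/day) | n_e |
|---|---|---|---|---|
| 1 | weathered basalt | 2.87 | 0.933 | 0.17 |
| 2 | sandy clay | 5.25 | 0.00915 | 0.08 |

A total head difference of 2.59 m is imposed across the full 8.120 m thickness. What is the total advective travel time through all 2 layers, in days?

With flow normal to the layers, continuity requires the same specific discharge q through every layer.
Σ(b_i/K_i) = 2.87/0.933 + 5.25/0.00915 = 576.8 d.
q = Δh / Σ(b_i/K_i) = 2.59 / 576.8 = 0.004490 m/day.
In each layer the seepage velocity is v_i = q/n_i, so the layer transit time is t_i = b_i·n_i / q:
  layer 1 (weathered basalt): t_1 = 2.87 × 0.17 / 0.004490 = 108.7 d
  layer 2 (sandy clay): t_2 = 5.25 × 0.08 / 0.004490 = 93.54 d
Total t = Σ t_i = 202.2 days.

202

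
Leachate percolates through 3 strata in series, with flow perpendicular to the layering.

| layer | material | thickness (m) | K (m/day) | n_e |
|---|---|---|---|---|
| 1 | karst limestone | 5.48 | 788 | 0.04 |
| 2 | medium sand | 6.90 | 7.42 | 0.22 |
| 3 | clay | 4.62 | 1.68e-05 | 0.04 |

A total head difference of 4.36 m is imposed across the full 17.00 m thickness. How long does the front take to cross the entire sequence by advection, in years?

332

With flow normal to the layers, continuity requires the same specific discharge q through every layer.
Σ(b_i/K_i) = 5.48/788 + 6.90/7.42 + 4.62/1.68e-05 = 2.750e+05 d.
q = Δh / Σ(b_i/K_i) = 4.36 / 2.750e+05 = 1.585e-05 m/day.
In each layer the seepage velocity is v_i = q/n_i, so the layer transit time is t_i = b_i·n_i / q:
  layer 1 (karst limestone): t_1 = 5.48 × 0.04 / 1.585e-05 = 13826 d
  layer 2 (medium sand): t_2 = 6.90 × 0.22 / 1.585e-05 = 95746 d
  layer 3 (clay): t_3 = 4.62 × 0.04 / 1.585e-05 = 11656 d
Total t = Σ t_i = 1.212e+05 days = 331.9 years.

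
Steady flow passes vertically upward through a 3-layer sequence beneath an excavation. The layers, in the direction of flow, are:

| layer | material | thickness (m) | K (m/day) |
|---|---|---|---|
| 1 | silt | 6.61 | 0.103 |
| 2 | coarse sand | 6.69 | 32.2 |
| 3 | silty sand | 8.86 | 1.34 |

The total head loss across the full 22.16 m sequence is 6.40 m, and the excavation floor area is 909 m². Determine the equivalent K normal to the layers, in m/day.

0.312

Flow is perpendicular to layering, so the layers act in series and the equivalent K is the thickness-weighted harmonic mean.
Total thickness L = 6.61 + 6.69 + 8.86 = 22.16 m.
Σ(b_i/K_i) = 6.61/0.103 + 6.69/32.2 + 8.86/1.34 = 70.99 d.
K_eq = L / Σ(b_i/K_i) = 22.16 / 70.99 = 0.3121 m/day.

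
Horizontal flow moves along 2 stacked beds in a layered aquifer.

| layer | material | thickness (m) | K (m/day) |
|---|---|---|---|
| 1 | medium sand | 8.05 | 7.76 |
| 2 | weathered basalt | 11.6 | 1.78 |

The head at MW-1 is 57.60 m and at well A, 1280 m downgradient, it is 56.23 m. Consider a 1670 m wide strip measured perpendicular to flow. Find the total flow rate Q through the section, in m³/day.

149

Flow is parallel to layering, so each bed carries its own Darcy discharge and the transmissivities add.
Σ(K_i·b_i) = 7.76×8.05 + 1.78×11.6 = 83.12 m²/day.
Hydraulic gradient i = (57.60 − 56.23) / 1280 = 1.37 / 1280 = 0.001070.
Q = Σ(K_i·b_i) · W · i = 83.12 × 1670 × 0.001070 = 148.6 m³/day.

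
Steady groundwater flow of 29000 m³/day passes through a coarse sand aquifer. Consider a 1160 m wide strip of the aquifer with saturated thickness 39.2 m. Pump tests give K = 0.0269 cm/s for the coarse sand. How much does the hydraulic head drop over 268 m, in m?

7.35

Convert K: 0.0269 cm/s × 864 = 23.24 m/day.
Cross-sectional area A = 1160 × 39.2 = 45472 m².
From Q = K·A·i, i = Q / (K·A) = 29000 / (23.24 × 45472) = 0.02744.
Head loss Δh = i · L = 0.02744 × 268 = 7.354 m.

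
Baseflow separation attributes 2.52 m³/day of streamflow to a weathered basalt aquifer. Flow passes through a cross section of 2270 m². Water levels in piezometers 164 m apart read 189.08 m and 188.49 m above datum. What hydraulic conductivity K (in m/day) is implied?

Hydraulic gradient i = (189.08 − 188.49) / 164 = 0.59 / 164 = 0.003598.
From Q = K·A·i, K = Q / (A·i) = 2.52 / (2270 × 0.003598) = 0.3086 m/day.

0.309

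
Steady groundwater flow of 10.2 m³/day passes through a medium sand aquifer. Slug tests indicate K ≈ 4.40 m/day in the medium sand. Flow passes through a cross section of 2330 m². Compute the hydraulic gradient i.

From Q = K·A·i, i = Q / (K·A) = 10.2 / (4.400 × 2330) = 0.0009949.

0.000995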